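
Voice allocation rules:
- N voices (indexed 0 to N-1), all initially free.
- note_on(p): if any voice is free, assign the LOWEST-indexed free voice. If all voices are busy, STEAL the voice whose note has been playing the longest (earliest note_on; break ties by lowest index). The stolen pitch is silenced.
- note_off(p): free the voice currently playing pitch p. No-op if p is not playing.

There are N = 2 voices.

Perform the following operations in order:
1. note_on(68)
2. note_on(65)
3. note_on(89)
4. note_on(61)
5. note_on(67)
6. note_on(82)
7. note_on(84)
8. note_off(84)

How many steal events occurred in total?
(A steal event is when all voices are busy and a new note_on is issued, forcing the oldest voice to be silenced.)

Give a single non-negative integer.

Op 1: note_on(68): voice 0 is free -> assigned | voices=[68 -]
Op 2: note_on(65): voice 1 is free -> assigned | voices=[68 65]
Op 3: note_on(89): all voices busy, STEAL voice 0 (pitch 68, oldest) -> assign | voices=[89 65]
Op 4: note_on(61): all voices busy, STEAL voice 1 (pitch 65, oldest) -> assign | voices=[89 61]
Op 5: note_on(67): all voices busy, STEAL voice 0 (pitch 89, oldest) -> assign | voices=[67 61]
Op 6: note_on(82): all voices busy, STEAL voice 1 (pitch 61, oldest) -> assign | voices=[67 82]
Op 7: note_on(84): all voices busy, STEAL voice 0 (pitch 67, oldest) -> assign | voices=[84 82]
Op 8: note_off(84): free voice 0 | voices=[- 82]

Answer: 5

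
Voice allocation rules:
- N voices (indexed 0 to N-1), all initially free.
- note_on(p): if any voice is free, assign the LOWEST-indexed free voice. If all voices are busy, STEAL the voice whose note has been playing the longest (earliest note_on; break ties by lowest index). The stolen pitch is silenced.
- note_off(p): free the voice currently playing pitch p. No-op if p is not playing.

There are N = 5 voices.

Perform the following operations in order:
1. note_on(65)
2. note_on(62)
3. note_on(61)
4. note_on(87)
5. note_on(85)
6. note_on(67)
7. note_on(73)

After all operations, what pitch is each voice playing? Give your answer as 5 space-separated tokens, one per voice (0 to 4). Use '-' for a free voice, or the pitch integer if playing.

Answer: 67 73 61 87 85

Derivation:
Op 1: note_on(65): voice 0 is free -> assigned | voices=[65 - - - -]
Op 2: note_on(62): voice 1 is free -> assigned | voices=[65 62 - - -]
Op 3: note_on(61): voice 2 is free -> assigned | voices=[65 62 61 - -]
Op 4: note_on(87): voice 3 is free -> assigned | voices=[65 62 61 87 -]
Op 5: note_on(85): voice 4 is free -> assigned | voices=[65 62 61 87 85]
Op 6: note_on(67): all voices busy, STEAL voice 0 (pitch 65, oldest) -> assign | voices=[67 62 61 87 85]
Op 7: note_on(73): all voices busy, STEAL voice 1 (pitch 62, oldest) -> assign | voices=[67 73 61 87 85]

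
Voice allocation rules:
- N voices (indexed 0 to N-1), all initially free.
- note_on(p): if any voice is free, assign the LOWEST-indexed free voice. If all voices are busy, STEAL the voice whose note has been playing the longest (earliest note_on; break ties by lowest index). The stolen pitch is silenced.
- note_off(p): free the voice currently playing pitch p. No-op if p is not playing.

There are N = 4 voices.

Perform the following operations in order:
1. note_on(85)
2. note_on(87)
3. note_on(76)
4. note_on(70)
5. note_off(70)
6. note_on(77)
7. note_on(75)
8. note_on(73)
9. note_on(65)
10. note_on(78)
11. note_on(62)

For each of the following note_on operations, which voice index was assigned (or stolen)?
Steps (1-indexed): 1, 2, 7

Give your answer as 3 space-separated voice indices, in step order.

Answer: 0 1 0

Derivation:
Op 1: note_on(85): voice 0 is free -> assigned | voices=[85 - - -]
Op 2: note_on(87): voice 1 is free -> assigned | voices=[85 87 - -]
Op 3: note_on(76): voice 2 is free -> assigned | voices=[85 87 76 -]
Op 4: note_on(70): voice 3 is free -> assigned | voices=[85 87 76 70]
Op 5: note_off(70): free voice 3 | voices=[85 87 76 -]
Op 6: note_on(77): voice 3 is free -> assigned | voices=[85 87 76 77]
Op 7: note_on(75): all voices busy, STEAL voice 0 (pitch 85, oldest) -> assign | voices=[75 87 76 77]
Op 8: note_on(73): all voices busy, STEAL voice 1 (pitch 87, oldest) -> assign | voices=[75 73 76 77]
Op 9: note_on(65): all voices busy, STEAL voice 2 (pitch 76, oldest) -> assign | voices=[75 73 65 77]
Op 10: note_on(78): all voices busy, STEAL voice 3 (pitch 77, oldest) -> assign | voices=[75 73 65 78]
Op 11: note_on(62): all voices busy, STEAL voice 0 (pitch 75, oldest) -> assign | voices=[62 73 65 78]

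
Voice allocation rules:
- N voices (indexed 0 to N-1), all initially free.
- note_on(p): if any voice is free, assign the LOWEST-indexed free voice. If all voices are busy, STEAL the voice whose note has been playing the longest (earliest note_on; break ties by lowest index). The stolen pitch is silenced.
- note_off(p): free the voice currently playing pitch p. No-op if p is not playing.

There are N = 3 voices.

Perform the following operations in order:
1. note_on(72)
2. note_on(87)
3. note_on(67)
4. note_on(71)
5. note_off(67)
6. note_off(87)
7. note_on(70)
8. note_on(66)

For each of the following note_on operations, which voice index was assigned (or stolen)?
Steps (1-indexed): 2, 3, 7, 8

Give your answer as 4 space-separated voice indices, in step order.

Op 1: note_on(72): voice 0 is free -> assigned | voices=[72 - -]
Op 2: note_on(87): voice 1 is free -> assigned | voices=[72 87 -]
Op 3: note_on(67): voice 2 is free -> assigned | voices=[72 87 67]
Op 4: note_on(71): all voices busy, STEAL voice 0 (pitch 72, oldest) -> assign | voices=[71 87 67]
Op 5: note_off(67): free voice 2 | voices=[71 87 -]
Op 6: note_off(87): free voice 1 | voices=[71 - -]
Op 7: note_on(70): voice 1 is free -> assigned | voices=[71 70 -]
Op 8: note_on(66): voice 2 is free -> assigned | voices=[71 70 66]

Answer: 1 2 1 2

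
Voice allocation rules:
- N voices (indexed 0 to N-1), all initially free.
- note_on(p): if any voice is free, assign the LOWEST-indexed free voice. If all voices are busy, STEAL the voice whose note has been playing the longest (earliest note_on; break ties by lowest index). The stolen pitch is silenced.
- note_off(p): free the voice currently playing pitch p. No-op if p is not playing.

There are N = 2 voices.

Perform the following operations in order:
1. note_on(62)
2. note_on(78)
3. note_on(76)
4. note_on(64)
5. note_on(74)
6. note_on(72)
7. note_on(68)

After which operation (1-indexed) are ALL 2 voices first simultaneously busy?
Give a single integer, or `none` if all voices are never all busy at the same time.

Op 1: note_on(62): voice 0 is free -> assigned | voices=[62 -]
Op 2: note_on(78): voice 1 is free -> assigned | voices=[62 78]
Op 3: note_on(76): all voices busy, STEAL voice 0 (pitch 62, oldest) -> assign | voices=[76 78]
Op 4: note_on(64): all voices busy, STEAL voice 1 (pitch 78, oldest) -> assign | voices=[76 64]
Op 5: note_on(74): all voices busy, STEAL voice 0 (pitch 76, oldest) -> assign | voices=[74 64]
Op 6: note_on(72): all voices busy, STEAL voice 1 (pitch 64, oldest) -> assign | voices=[74 72]
Op 7: note_on(68): all voices busy, STEAL voice 0 (pitch 74, oldest) -> assign | voices=[68 72]

Answer: 2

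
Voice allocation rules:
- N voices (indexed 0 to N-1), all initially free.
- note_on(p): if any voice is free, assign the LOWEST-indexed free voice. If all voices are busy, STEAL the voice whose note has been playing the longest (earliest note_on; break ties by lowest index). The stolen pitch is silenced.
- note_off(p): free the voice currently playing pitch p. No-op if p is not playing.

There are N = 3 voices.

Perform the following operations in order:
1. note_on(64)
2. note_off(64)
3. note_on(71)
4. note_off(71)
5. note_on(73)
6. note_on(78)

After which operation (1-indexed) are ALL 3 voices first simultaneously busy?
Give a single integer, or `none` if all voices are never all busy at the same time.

Answer: none

Derivation:
Op 1: note_on(64): voice 0 is free -> assigned | voices=[64 - -]
Op 2: note_off(64): free voice 0 | voices=[- - -]
Op 3: note_on(71): voice 0 is free -> assigned | voices=[71 - -]
Op 4: note_off(71): free voice 0 | voices=[- - -]
Op 5: note_on(73): voice 0 is free -> assigned | voices=[73 - -]
Op 6: note_on(78): voice 1 is free -> assigned | voices=[73 78 -]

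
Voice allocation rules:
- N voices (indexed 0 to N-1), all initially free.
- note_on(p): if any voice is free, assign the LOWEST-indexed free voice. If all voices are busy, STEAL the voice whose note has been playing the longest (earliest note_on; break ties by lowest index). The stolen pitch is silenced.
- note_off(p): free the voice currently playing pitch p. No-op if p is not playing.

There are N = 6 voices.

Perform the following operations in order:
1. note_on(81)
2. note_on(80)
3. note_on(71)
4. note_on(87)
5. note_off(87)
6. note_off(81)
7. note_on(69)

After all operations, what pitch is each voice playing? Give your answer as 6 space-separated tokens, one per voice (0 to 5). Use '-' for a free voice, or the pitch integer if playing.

Answer: 69 80 71 - - -

Derivation:
Op 1: note_on(81): voice 0 is free -> assigned | voices=[81 - - - - -]
Op 2: note_on(80): voice 1 is free -> assigned | voices=[81 80 - - - -]
Op 3: note_on(71): voice 2 is free -> assigned | voices=[81 80 71 - - -]
Op 4: note_on(87): voice 3 is free -> assigned | voices=[81 80 71 87 - -]
Op 5: note_off(87): free voice 3 | voices=[81 80 71 - - -]
Op 6: note_off(81): free voice 0 | voices=[- 80 71 - - -]
Op 7: note_on(69): voice 0 is free -> assigned | voices=[69 80 71 - - -]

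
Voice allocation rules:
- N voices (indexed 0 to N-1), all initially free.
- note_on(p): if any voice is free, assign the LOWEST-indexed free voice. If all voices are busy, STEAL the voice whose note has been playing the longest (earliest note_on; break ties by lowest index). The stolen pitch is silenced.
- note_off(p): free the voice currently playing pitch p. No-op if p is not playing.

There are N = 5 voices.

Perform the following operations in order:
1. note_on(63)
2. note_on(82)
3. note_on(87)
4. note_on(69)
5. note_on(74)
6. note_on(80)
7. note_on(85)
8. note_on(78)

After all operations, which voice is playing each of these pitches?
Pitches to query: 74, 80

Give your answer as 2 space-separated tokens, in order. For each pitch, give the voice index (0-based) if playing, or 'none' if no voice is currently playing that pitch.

Op 1: note_on(63): voice 0 is free -> assigned | voices=[63 - - - -]
Op 2: note_on(82): voice 1 is free -> assigned | voices=[63 82 - - -]
Op 3: note_on(87): voice 2 is free -> assigned | voices=[63 82 87 - -]
Op 4: note_on(69): voice 3 is free -> assigned | voices=[63 82 87 69 -]
Op 5: note_on(74): voice 4 is free -> assigned | voices=[63 82 87 69 74]
Op 6: note_on(80): all voices busy, STEAL voice 0 (pitch 63, oldest) -> assign | voices=[80 82 87 69 74]
Op 7: note_on(85): all voices busy, STEAL voice 1 (pitch 82, oldest) -> assign | voices=[80 85 87 69 74]
Op 8: note_on(78): all voices busy, STEAL voice 2 (pitch 87, oldest) -> assign | voices=[80 85 78 69 74]

Answer: 4 0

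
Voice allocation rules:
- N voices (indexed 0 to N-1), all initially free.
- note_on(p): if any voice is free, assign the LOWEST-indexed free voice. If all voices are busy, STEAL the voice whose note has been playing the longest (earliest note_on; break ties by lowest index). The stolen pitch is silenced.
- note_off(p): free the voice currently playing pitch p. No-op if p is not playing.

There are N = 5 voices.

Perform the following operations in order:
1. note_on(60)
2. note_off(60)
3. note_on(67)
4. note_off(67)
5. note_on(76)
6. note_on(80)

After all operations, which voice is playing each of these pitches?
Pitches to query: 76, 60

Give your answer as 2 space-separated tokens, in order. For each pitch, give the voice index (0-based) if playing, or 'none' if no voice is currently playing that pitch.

Answer: 0 none

Derivation:
Op 1: note_on(60): voice 0 is free -> assigned | voices=[60 - - - -]
Op 2: note_off(60): free voice 0 | voices=[- - - - -]
Op 3: note_on(67): voice 0 is free -> assigned | voices=[67 - - - -]
Op 4: note_off(67): free voice 0 | voices=[- - - - -]
Op 5: note_on(76): voice 0 is free -> assigned | voices=[76 - - - -]
Op 6: note_on(80): voice 1 is free -> assigned | voices=[76 80 - - -]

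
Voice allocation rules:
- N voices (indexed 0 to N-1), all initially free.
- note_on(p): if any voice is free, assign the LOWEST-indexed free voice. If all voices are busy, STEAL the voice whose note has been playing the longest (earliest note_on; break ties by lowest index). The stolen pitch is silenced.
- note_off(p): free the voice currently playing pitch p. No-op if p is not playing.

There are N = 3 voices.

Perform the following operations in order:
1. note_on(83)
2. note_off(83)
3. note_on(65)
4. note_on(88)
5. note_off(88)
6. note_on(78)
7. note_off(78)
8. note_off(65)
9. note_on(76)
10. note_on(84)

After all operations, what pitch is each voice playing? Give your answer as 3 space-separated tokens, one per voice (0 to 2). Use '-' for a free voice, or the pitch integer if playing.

Op 1: note_on(83): voice 0 is free -> assigned | voices=[83 - -]
Op 2: note_off(83): free voice 0 | voices=[- - -]
Op 3: note_on(65): voice 0 is free -> assigned | voices=[65 - -]
Op 4: note_on(88): voice 1 is free -> assigned | voices=[65 88 -]
Op 5: note_off(88): free voice 1 | voices=[65 - -]
Op 6: note_on(78): voice 1 is free -> assigned | voices=[65 78 -]
Op 7: note_off(78): free voice 1 | voices=[65 - -]
Op 8: note_off(65): free voice 0 | voices=[- - -]
Op 9: note_on(76): voice 0 is free -> assigned | voices=[76 - -]
Op 10: note_on(84): voice 1 is free -> assigned | voices=[76 84 -]

Answer: 76 84 -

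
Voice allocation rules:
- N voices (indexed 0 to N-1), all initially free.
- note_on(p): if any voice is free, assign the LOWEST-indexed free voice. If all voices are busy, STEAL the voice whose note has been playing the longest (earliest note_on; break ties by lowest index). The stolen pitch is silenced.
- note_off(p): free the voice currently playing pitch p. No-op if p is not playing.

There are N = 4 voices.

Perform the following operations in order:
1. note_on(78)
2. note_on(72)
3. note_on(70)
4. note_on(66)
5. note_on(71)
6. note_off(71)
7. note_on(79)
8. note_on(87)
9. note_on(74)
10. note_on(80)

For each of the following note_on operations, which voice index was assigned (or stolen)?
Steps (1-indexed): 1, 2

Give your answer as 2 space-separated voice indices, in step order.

Answer: 0 1

Derivation:
Op 1: note_on(78): voice 0 is free -> assigned | voices=[78 - - -]
Op 2: note_on(72): voice 1 is free -> assigned | voices=[78 72 - -]
Op 3: note_on(70): voice 2 is free -> assigned | voices=[78 72 70 -]
Op 4: note_on(66): voice 3 is free -> assigned | voices=[78 72 70 66]
Op 5: note_on(71): all voices busy, STEAL voice 0 (pitch 78, oldest) -> assign | voices=[71 72 70 66]
Op 6: note_off(71): free voice 0 | voices=[- 72 70 66]
Op 7: note_on(79): voice 0 is free -> assigned | voices=[79 72 70 66]
Op 8: note_on(87): all voices busy, STEAL voice 1 (pitch 72, oldest) -> assign | voices=[79 87 70 66]
Op 9: note_on(74): all voices busy, STEAL voice 2 (pitch 70, oldest) -> assign | voices=[79 87 74 66]
Op 10: note_on(80): all voices busy, STEAL voice 3 (pitch 66, oldest) -> assign | voices=[79 87 74 80]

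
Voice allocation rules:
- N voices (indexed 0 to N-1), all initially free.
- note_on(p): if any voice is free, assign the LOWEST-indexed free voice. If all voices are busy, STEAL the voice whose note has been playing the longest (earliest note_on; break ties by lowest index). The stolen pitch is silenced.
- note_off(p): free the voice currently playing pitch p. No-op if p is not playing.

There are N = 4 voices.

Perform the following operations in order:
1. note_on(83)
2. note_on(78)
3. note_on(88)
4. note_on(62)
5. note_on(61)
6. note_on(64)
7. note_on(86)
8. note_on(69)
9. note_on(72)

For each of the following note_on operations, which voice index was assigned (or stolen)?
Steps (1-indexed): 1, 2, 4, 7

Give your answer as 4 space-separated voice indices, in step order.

Op 1: note_on(83): voice 0 is free -> assigned | voices=[83 - - -]
Op 2: note_on(78): voice 1 is free -> assigned | voices=[83 78 - -]
Op 3: note_on(88): voice 2 is free -> assigned | voices=[83 78 88 -]
Op 4: note_on(62): voice 3 is free -> assigned | voices=[83 78 88 62]
Op 5: note_on(61): all voices busy, STEAL voice 0 (pitch 83, oldest) -> assign | voices=[61 78 88 62]
Op 6: note_on(64): all voices busy, STEAL voice 1 (pitch 78, oldest) -> assign | voices=[61 64 88 62]
Op 7: note_on(86): all voices busy, STEAL voice 2 (pitch 88, oldest) -> assign | voices=[61 64 86 62]
Op 8: note_on(69): all voices busy, STEAL voice 3 (pitch 62, oldest) -> assign | voices=[61 64 86 69]
Op 9: note_on(72): all voices busy, STEAL voice 0 (pitch 61, oldest) -> assign | voices=[72 64 86 69]

Answer: 0 1 3 2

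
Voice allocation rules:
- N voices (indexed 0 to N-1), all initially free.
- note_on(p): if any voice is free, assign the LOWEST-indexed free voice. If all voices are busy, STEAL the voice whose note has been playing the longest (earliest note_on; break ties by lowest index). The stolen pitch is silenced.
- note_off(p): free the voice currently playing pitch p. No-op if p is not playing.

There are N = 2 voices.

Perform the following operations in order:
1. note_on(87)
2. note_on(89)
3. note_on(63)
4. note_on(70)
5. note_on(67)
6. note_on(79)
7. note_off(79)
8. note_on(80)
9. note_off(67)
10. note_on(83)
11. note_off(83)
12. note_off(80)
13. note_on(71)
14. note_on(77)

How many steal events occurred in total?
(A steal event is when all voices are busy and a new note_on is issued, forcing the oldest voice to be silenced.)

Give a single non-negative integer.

Answer: 4

Derivation:
Op 1: note_on(87): voice 0 is free -> assigned | voices=[87 -]
Op 2: note_on(89): voice 1 is free -> assigned | voices=[87 89]
Op 3: note_on(63): all voices busy, STEAL voice 0 (pitch 87, oldest) -> assign | voices=[63 89]
Op 4: note_on(70): all voices busy, STEAL voice 1 (pitch 89, oldest) -> assign | voices=[63 70]
Op 5: note_on(67): all voices busy, STEAL voice 0 (pitch 63, oldest) -> assign | voices=[67 70]
Op 6: note_on(79): all voices busy, STEAL voice 1 (pitch 70, oldest) -> assign | voices=[67 79]
Op 7: note_off(79): free voice 1 | voices=[67 -]
Op 8: note_on(80): voice 1 is free -> assigned | voices=[67 80]
Op 9: note_off(67): free voice 0 | voices=[- 80]
Op 10: note_on(83): voice 0 is free -> assigned | voices=[83 80]
Op 11: note_off(83): free voice 0 | voices=[- 80]
Op 12: note_off(80): free voice 1 | voices=[- -]
Op 13: note_on(71): voice 0 is free -> assigned | voices=[71 -]
Op 14: note_on(77): voice 1 is free -> assigned | voices=[71 77]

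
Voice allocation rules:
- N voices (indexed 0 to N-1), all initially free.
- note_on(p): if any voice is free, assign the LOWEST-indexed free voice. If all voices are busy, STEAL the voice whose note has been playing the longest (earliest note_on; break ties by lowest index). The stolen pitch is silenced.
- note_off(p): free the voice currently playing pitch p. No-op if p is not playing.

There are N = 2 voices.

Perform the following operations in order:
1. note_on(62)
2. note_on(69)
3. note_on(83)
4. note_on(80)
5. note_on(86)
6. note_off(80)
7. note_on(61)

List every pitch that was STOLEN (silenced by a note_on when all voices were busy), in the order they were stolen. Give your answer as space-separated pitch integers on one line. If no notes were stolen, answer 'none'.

Op 1: note_on(62): voice 0 is free -> assigned | voices=[62 -]
Op 2: note_on(69): voice 1 is free -> assigned | voices=[62 69]
Op 3: note_on(83): all voices busy, STEAL voice 0 (pitch 62, oldest) -> assign | voices=[83 69]
Op 4: note_on(80): all voices busy, STEAL voice 1 (pitch 69, oldest) -> assign | voices=[83 80]
Op 5: note_on(86): all voices busy, STEAL voice 0 (pitch 83, oldest) -> assign | voices=[86 80]
Op 6: note_off(80): free voice 1 | voices=[86 -]
Op 7: note_on(61): voice 1 is free -> assigned | voices=[86 61]

Answer: 62 69 83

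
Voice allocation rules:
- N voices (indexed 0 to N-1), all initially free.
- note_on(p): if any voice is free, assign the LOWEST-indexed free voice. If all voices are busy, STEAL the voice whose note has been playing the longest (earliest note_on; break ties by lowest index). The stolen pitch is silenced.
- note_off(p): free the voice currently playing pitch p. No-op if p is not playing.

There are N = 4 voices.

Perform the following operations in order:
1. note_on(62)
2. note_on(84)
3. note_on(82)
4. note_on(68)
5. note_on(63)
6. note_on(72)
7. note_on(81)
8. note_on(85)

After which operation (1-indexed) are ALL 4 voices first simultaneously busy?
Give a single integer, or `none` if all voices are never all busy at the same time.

Op 1: note_on(62): voice 0 is free -> assigned | voices=[62 - - -]
Op 2: note_on(84): voice 1 is free -> assigned | voices=[62 84 - -]
Op 3: note_on(82): voice 2 is free -> assigned | voices=[62 84 82 -]
Op 4: note_on(68): voice 3 is free -> assigned | voices=[62 84 82 68]
Op 5: note_on(63): all voices busy, STEAL voice 0 (pitch 62, oldest) -> assign | voices=[63 84 82 68]
Op 6: note_on(72): all voices busy, STEAL voice 1 (pitch 84, oldest) -> assign | voices=[63 72 82 68]
Op 7: note_on(81): all voices busy, STEAL voice 2 (pitch 82, oldest) -> assign | voices=[63 72 81 68]
Op 8: note_on(85): all voices busy, STEAL voice 3 (pitch 68, oldest) -> assign | voices=[63 72 81 85]

Answer: 4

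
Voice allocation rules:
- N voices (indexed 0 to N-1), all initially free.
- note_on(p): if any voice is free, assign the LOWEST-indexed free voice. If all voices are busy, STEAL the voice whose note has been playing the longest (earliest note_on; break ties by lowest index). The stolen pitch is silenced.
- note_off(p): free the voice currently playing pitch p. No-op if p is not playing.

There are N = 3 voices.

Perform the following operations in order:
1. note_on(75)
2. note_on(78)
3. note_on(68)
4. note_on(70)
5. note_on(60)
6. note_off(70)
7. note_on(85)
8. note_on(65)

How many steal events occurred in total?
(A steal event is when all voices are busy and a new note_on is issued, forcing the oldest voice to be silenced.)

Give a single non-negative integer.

Op 1: note_on(75): voice 0 is free -> assigned | voices=[75 - -]
Op 2: note_on(78): voice 1 is free -> assigned | voices=[75 78 -]
Op 3: note_on(68): voice 2 is free -> assigned | voices=[75 78 68]
Op 4: note_on(70): all voices busy, STEAL voice 0 (pitch 75, oldest) -> assign | voices=[70 78 68]
Op 5: note_on(60): all voices busy, STEAL voice 1 (pitch 78, oldest) -> assign | voices=[70 60 68]
Op 6: note_off(70): free voice 0 | voices=[- 60 68]
Op 7: note_on(85): voice 0 is free -> assigned | voices=[85 60 68]
Op 8: note_on(65): all voices busy, STEAL voice 2 (pitch 68, oldest) -> assign | voices=[85 60 65]

Answer: 3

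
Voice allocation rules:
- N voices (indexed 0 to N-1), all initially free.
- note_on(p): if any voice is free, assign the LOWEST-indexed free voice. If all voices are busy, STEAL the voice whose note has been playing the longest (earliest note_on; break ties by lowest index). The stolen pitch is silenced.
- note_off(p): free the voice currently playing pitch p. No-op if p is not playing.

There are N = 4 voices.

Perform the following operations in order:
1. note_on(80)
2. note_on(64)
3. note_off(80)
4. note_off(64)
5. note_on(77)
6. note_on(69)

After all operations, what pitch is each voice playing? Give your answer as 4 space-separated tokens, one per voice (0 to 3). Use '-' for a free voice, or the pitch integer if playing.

Answer: 77 69 - -

Derivation:
Op 1: note_on(80): voice 0 is free -> assigned | voices=[80 - - -]
Op 2: note_on(64): voice 1 is free -> assigned | voices=[80 64 - -]
Op 3: note_off(80): free voice 0 | voices=[- 64 - -]
Op 4: note_off(64): free voice 1 | voices=[- - - -]
Op 5: note_on(77): voice 0 is free -> assigned | voices=[77 - - -]
Op 6: note_on(69): voice 1 is free -> assigned | voices=[77 69 - -]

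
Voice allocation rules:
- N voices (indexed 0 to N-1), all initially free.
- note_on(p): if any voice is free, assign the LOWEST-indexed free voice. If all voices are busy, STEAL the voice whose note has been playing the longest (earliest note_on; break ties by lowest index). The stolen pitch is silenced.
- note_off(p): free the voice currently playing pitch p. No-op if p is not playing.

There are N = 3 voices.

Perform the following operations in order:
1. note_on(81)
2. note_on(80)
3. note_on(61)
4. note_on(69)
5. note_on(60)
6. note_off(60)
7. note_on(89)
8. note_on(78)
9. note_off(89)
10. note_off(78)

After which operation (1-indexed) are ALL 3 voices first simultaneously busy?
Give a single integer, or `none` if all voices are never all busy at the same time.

Op 1: note_on(81): voice 0 is free -> assigned | voices=[81 - -]
Op 2: note_on(80): voice 1 is free -> assigned | voices=[81 80 -]
Op 3: note_on(61): voice 2 is free -> assigned | voices=[81 80 61]
Op 4: note_on(69): all voices busy, STEAL voice 0 (pitch 81, oldest) -> assign | voices=[69 80 61]
Op 5: note_on(60): all voices busy, STEAL voice 1 (pitch 80, oldest) -> assign | voices=[69 60 61]
Op 6: note_off(60): free voice 1 | voices=[69 - 61]
Op 7: note_on(89): voice 1 is free -> assigned | voices=[69 89 61]
Op 8: note_on(78): all voices busy, STEAL voice 2 (pitch 61, oldest) -> assign | voices=[69 89 78]
Op 9: note_off(89): free voice 1 | voices=[69 - 78]
Op 10: note_off(78): free voice 2 | voices=[69 - -]

Answer: 3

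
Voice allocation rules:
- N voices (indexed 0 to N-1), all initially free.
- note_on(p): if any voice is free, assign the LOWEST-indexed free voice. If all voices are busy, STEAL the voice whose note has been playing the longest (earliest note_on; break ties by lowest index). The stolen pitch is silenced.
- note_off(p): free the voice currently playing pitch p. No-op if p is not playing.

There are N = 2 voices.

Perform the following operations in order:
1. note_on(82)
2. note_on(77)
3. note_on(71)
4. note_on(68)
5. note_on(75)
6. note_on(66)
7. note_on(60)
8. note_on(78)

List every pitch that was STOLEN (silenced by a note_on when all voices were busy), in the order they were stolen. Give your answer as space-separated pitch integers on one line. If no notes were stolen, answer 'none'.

Answer: 82 77 71 68 75 66

Derivation:
Op 1: note_on(82): voice 0 is free -> assigned | voices=[82 -]
Op 2: note_on(77): voice 1 is free -> assigned | voices=[82 77]
Op 3: note_on(71): all voices busy, STEAL voice 0 (pitch 82, oldest) -> assign | voices=[71 77]
Op 4: note_on(68): all voices busy, STEAL voice 1 (pitch 77, oldest) -> assign | voices=[71 68]
Op 5: note_on(75): all voices busy, STEAL voice 0 (pitch 71, oldest) -> assign | voices=[75 68]
Op 6: note_on(66): all voices busy, STEAL voice 1 (pitch 68, oldest) -> assign | voices=[75 66]
Op 7: note_on(60): all voices busy, STEAL voice 0 (pitch 75, oldest) -> assign | voices=[60 66]
Op 8: note_on(78): all voices busy, STEAL voice 1 (pitch 66, oldest) -> assign | voices=[60 78]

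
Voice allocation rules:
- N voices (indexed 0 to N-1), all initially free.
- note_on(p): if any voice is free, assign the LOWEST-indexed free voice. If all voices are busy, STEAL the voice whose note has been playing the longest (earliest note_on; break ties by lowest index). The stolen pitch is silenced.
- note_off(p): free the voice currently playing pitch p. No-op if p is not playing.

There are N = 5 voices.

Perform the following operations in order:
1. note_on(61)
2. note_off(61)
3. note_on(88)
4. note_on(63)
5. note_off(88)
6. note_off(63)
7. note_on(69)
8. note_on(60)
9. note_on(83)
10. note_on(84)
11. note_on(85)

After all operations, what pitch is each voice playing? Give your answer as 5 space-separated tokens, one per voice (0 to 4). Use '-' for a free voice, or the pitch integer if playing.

Answer: 69 60 83 84 85

Derivation:
Op 1: note_on(61): voice 0 is free -> assigned | voices=[61 - - - -]
Op 2: note_off(61): free voice 0 | voices=[- - - - -]
Op 3: note_on(88): voice 0 is free -> assigned | voices=[88 - - - -]
Op 4: note_on(63): voice 1 is free -> assigned | voices=[88 63 - - -]
Op 5: note_off(88): free voice 0 | voices=[- 63 - - -]
Op 6: note_off(63): free voice 1 | voices=[- - - - -]
Op 7: note_on(69): voice 0 is free -> assigned | voices=[69 - - - -]
Op 8: note_on(60): voice 1 is free -> assigned | voices=[69 60 - - -]
Op 9: note_on(83): voice 2 is free -> assigned | voices=[69 60 83 - -]
Op 10: note_on(84): voice 3 is free -> assigned | voices=[69 60 83 84 -]
Op 11: note_on(85): voice 4 is free -> assigned | voices=[69 60 83 84 85]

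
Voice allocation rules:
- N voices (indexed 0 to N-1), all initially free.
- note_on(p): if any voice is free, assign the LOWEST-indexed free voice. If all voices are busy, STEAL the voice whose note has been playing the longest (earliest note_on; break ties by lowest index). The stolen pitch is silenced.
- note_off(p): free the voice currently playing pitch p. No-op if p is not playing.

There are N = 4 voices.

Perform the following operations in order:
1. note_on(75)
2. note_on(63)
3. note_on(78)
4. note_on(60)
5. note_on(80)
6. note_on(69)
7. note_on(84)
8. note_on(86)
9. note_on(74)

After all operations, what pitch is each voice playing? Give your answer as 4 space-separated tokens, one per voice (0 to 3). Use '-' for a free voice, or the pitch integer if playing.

Answer: 74 69 84 86

Derivation:
Op 1: note_on(75): voice 0 is free -> assigned | voices=[75 - - -]
Op 2: note_on(63): voice 1 is free -> assigned | voices=[75 63 - -]
Op 3: note_on(78): voice 2 is free -> assigned | voices=[75 63 78 -]
Op 4: note_on(60): voice 3 is free -> assigned | voices=[75 63 78 60]
Op 5: note_on(80): all voices busy, STEAL voice 0 (pitch 75, oldest) -> assign | voices=[80 63 78 60]
Op 6: note_on(69): all voices busy, STEAL voice 1 (pitch 63, oldest) -> assign | voices=[80 69 78 60]
Op 7: note_on(84): all voices busy, STEAL voice 2 (pitch 78, oldest) -> assign | voices=[80 69 84 60]
Op 8: note_on(86): all voices busy, STEAL voice 3 (pitch 60, oldest) -> assign | voices=[80 69 84 86]
Op 9: note_on(74): all voices busy, STEAL voice 0 (pitch 80, oldest) -> assign | voices=[74 69 84 86]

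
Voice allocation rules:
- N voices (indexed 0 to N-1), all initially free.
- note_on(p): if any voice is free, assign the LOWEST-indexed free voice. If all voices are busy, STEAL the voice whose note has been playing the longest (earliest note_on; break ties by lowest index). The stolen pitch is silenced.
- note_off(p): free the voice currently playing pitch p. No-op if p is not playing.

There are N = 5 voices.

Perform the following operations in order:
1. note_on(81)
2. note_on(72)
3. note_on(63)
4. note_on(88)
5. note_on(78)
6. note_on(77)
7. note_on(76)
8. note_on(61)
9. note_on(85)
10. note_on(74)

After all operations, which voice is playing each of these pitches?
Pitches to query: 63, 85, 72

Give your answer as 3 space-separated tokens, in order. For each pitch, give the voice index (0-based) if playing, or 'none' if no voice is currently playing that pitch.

Op 1: note_on(81): voice 0 is free -> assigned | voices=[81 - - - -]
Op 2: note_on(72): voice 1 is free -> assigned | voices=[81 72 - - -]
Op 3: note_on(63): voice 2 is free -> assigned | voices=[81 72 63 - -]
Op 4: note_on(88): voice 3 is free -> assigned | voices=[81 72 63 88 -]
Op 5: note_on(78): voice 4 is free -> assigned | voices=[81 72 63 88 78]
Op 6: note_on(77): all voices busy, STEAL voice 0 (pitch 81, oldest) -> assign | voices=[77 72 63 88 78]
Op 7: note_on(76): all voices busy, STEAL voice 1 (pitch 72, oldest) -> assign | voices=[77 76 63 88 78]
Op 8: note_on(61): all voices busy, STEAL voice 2 (pitch 63, oldest) -> assign | voices=[77 76 61 88 78]
Op 9: note_on(85): all voices busy, STEAL voice 3 (pitch 88, oldest) -> assign | voices=[77 76 61 85 78]
Op 10: note_on(74): all voices busy, STEAL voice 4 (pitch 78, oldest) -> assign | voices=[77 76 61 85 74]

Answer: none 3 none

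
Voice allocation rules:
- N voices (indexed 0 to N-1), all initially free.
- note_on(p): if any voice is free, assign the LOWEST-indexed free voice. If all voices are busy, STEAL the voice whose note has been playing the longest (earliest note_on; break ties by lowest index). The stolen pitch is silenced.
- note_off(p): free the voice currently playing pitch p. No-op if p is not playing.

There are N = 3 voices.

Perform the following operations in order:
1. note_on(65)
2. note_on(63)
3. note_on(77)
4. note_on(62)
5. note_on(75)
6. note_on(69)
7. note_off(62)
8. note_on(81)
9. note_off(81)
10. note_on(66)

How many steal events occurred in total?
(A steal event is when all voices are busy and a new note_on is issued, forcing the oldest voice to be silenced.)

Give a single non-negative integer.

Answer: 3

Derivation:
Op 1: note_on(65): voice 0 is free -> assigned | voices=[65 - -]
Op 2: note_on(63): voice 1 is free -> assigned | voices=[65 63 -]
Op 3: note_on(77): voice 2 is free -> assigned | voices=[65 63 77]
Op 4: note_on(62): all voices busy, STEAL voice 0 (pitch 65, oldest) -> assign | voices=[62 63 77]
Op 5: note_on(75): all voices busy, STEAL voice 1 (pitch 63, oldest) -> assign | voices=[62 75 77]
Op 6: note_on(69): all voices busy, STEAL voice 2 (pitch 77, oldest) -> assign | voices=[62 75 69]
Op 7: note_off(62): free voice 0 | voices=[- 75 69]
Op 8: note_on(81): voice 0 is free -> assigned | voices=[81 75 69]
Op 9: note_off(81): free voice 0 | voices=[- 75 69]
Op 10: note_on(66): voice 0 is free -> assigned | voices=[66 75 69]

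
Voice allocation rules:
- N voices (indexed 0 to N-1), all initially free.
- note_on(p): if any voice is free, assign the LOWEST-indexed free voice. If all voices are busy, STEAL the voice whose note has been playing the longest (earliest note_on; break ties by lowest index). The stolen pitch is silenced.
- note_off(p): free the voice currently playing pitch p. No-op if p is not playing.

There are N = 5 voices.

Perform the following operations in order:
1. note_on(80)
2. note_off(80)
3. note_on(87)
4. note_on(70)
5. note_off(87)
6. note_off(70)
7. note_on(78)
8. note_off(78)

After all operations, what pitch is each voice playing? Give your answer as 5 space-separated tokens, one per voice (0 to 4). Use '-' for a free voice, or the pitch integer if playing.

Answer: - - - - -

Derivation:
Op 1: note_on(80): voice 0 is free -> assigned | voices=[80 - - - -]
Op 2: note_off(80): free voice 0 | voices=[- - - - -]
Op 3: note_on(87): voice 0 is free -> assigned | voices=[87 - - - -]
Op 4: note_on(70): voice 1 is free -> assigned | voices=[87 70 - - -]
Op 5: note_off(87): free voice 0 | voices=[- 70 - - -]
Op 6: note_off(70): free voice 1 | voices=[- - - - -]
Op 7: note_on(78): voice 0 is free -> assigned | voices=[78 - - - -]
Op 8: note_off(78): free voice 0 | voices=[- - - - -]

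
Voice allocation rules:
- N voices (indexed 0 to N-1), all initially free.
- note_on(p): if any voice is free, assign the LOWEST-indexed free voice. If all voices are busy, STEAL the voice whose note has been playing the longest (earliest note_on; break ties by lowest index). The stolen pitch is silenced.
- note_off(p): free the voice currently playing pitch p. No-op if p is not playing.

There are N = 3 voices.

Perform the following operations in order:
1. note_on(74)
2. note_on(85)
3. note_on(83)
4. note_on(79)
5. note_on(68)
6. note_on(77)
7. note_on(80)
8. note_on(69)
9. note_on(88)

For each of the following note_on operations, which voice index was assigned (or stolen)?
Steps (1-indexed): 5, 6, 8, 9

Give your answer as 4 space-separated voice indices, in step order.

Answer: 1 2 1 2

Derivation:
Op 1: note_on(74): voice 0 is free -> assigned | voices=[74 - -]
Op 2: note_on(85): voice 1 is free -> assigned | voices=[74 85 -]
Op 3: note_on(83): voice 2 is free -> assigned | voices=[74 85 83]
Op 4: note_on(79): all voices busy, STEAL voice 0 (pitch 74, oldest) -> assign | voices=[79 85 83]
Op 5: note_on(68): all voices busy, STEAL voice 1 (pitch 85, oldest) -> assign | voices=[79 68 83]
Op 6: note_on(77): all voices busy, STEAL voice 2 (pitch 83, oldest) -> assign | voices=[79 68 77]
Op 7: note_on(80): all voices busy, STEAL voice 0 (pitch 79, oldest) -> assign | voices=[80 68 77]
Op 8: note_on(69): all voices busy, STEAL voice 1 (pitch 68, oldest) -> assign | voices=[80 69 77]
Op 9: note_on(88): all voices busy, STEAL voice 2 (pitch 77, oldest) -> assign | voices=[80 69 88]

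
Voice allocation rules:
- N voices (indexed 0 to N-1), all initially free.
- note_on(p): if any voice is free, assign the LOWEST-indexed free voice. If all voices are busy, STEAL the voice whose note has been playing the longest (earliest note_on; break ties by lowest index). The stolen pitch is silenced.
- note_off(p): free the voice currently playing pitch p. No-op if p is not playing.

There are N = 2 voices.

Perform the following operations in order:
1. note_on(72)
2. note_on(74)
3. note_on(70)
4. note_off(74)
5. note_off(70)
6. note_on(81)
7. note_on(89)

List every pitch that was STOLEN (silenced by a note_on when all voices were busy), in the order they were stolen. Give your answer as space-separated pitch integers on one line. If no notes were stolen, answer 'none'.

Answer: 72

Derivation:
Op 1: note_on(72): voice 0 is free -> assigned | voices=[72 -]
Op 2: note_on(74): voice 1 is free -> assigned | voices=[72 74]
Op 3: note_on(70): all voices busy, STEAL voice 0 (pitch 72, oldest) -> assign | voices=[70 74]
Op 4: note_off(74): free voice 1 | voices=[70 -]
Op 5: note_off(70): free voice 0 | voices=[- -]
Op 6: note_on(81): voice 0 is free -> assigned | voices=[81 -]
Op 7: note_on(89): voice 1 is free -> assigned | voices=[81 89]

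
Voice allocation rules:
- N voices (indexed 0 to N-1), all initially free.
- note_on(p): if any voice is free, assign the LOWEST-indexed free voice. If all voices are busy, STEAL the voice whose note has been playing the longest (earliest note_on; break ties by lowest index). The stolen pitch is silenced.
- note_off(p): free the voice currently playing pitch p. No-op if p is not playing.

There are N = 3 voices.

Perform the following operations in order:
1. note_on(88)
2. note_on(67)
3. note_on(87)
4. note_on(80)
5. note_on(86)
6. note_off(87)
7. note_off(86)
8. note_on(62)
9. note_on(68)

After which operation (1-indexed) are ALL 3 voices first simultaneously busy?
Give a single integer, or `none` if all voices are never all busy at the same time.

Op 1: note_on(88): voice 0 is free -> assigned | voices=[88 - -]
Op 2: note_on(67): voice 1 is free -> assigned | voices=[88 67 -]
Op 3: note_on(87): voice 2 is free -> assigned | voices=[88 67 87]
Op 4: note_on(80): all voices busy, STEAL voice 0 (pitch 88, oldest) -> assign | voices=[80 67 87]
Op 5: note_on(86): all voices busy, STEAL voice 1 (pitch 67, oldest) -> assign | voices=[80 86 87]
Op 6: note_off(87): free voice 2 | voices=[80 86 -]
Op 7: note_off(86): free voice 1 | voices=[80 - -]
Op 8: note_on(62): voice 1 is free -> assigned | voices=[80 62 -]
Op 9: note_on(68): voice 2 is free -> assigned | voices=[80 62 68]

Answer: 3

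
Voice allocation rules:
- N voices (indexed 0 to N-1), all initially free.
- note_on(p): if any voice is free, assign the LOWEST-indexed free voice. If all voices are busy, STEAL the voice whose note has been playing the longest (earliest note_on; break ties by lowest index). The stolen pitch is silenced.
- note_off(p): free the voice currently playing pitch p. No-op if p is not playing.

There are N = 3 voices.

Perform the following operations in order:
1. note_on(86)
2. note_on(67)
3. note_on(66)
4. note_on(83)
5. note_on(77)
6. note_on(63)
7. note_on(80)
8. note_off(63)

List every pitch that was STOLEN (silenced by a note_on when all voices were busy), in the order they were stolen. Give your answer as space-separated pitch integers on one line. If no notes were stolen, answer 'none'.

Op 1: note_on(86): voice 0 is free -> assigned | voices=[86 - -]
Op 2: note_on(67): voice 1 is free -> assigned | voices=[86 67 -]
Op 3: note_on(66): voice 2 is free -> assigned | voices=[86 67 66]
Op 4: note_on(83): all voices busy, STEAL voice 0 (pitch 86, oldest) -> assign | voices=[83 67 66]
Op 5: note_on(77): all voices busy, STEAL voice 1 (pitch 67, oldest) -> assign | voices=[83 77 66]
Op 6: note_on(63): all voices busy, STEAL voice 2 (pitch 66, oldest) -> assign | voices=[83 77 63]
Op 7: note_on(80): all voices busy, STEAL voice 0 (pitch 83, oldest) -> assign | voices=[80 77 63]
Op 8: note_off(63): free voice 2 | voices=[80 77 -]

Answer: 86 67 66 83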